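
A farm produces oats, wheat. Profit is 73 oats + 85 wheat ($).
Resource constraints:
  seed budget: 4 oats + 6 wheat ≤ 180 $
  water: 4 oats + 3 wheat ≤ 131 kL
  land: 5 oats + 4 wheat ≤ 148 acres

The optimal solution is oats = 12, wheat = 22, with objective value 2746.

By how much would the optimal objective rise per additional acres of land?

At the optimum: seed budget uses 180 of 180 (binding); water uses 114 of 131 (slack = 17); land uses 148 of 148 (binding).
Since water is not tight, its dual is 0.
Dual feasibility on the basic columns requires 4·y_seed budget + 5·y_land = 73, 6·y_seed budget + 4·y_land = 85.
Solving: y_seed budget = 9.5, y_land = 7.
Shadow price of land = 7.

7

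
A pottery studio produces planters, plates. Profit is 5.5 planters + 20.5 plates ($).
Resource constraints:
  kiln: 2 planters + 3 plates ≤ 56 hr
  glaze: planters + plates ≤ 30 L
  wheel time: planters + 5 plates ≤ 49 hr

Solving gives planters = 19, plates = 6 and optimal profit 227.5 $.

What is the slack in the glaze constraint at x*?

glaze used = 1·19 + 1·6 = 25; slack = 30 − 25 = 5.

5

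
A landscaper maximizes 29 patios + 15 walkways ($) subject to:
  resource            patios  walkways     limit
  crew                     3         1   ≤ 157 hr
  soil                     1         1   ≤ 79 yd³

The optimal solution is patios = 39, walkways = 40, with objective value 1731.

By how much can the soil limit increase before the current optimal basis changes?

Binding constraints: crew, soil. The basis is B = [[3,1],[1,1]] with det 2.
Per unit increase in soil, x* moves by d = (-0.5, 1.5).
The basis stays optimal until patios reaches 0; allowable increase = 78 yd³.

78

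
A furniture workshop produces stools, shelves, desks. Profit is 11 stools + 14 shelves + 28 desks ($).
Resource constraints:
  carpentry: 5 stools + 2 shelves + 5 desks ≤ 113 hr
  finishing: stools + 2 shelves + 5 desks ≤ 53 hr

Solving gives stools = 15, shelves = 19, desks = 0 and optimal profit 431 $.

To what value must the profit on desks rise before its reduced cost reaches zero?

Both carpentry and finishing are binding at x*.
The binding rows give the dual system: 5·y_carpentry + 1·y_finishing = 11 and 2·y_carpentry + 2·y_finishing = 14.
Solving: y_carpentry = 1, y_finishing = 6.
desks enters the basis when its profit ≥ yᵀa₃ = 1·5 + 6·5 = 35.

35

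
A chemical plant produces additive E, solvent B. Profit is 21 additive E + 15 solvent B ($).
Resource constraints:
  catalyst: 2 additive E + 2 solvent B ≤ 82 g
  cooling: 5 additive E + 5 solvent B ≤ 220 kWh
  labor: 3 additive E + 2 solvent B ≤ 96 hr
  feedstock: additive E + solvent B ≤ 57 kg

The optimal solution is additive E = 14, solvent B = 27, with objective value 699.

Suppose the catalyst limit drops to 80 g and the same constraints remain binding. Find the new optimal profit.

At the optimum: catalyst uses 82 of 82 (binding); cooling uses 205 of 220 (slack = 15); labor uses 96 of 96 (binding); feedstock uses 41 of 57 (slack = 16).
Slack constraints have shadow price 0 (complementary slackness).
Dual feasibility on the basic columns requires 2·y_catalyst + 3·y_labor = 21, 2·y_catalyst + 2·y_labor = 15.
Solving: y_catalyst = 1.5, y_labor = 6.
Δz = y_catalyst·Δb = 1.5 × (-2) = -3, so new z* = 699 − 3 = 696.

696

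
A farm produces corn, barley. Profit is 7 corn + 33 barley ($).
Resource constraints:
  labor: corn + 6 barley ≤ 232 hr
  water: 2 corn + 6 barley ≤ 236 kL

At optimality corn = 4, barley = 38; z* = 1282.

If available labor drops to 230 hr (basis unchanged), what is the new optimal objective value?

Check each constraint at x*: labor 232/232 (tight); water 236/236 (tight).
Dual feasibility on the basic columns requires 1·y_labor + 2·y_water = 7, 6·y_labor + 6·y_water = 33.
Solving: y_labor = 4, y_water = 1.5.
Δz = y_labor·Δb = 4 × (-2) = -8, so new z* = 1282 − 8 = 1274.

1274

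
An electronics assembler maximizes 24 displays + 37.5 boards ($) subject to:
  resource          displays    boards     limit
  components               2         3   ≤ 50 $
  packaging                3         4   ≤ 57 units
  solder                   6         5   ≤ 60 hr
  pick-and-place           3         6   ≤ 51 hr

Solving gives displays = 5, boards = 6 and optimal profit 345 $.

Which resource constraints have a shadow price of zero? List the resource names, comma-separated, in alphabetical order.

components: 28/50 (slack 22)
packaging: 39/57 (slack 18)
solder: 60/60 (binding)
pick-and-place: 51/51 (binding)
By complementary slackness, a constraint with positive slack has shadow price 0 → components, packaging.

components, packaging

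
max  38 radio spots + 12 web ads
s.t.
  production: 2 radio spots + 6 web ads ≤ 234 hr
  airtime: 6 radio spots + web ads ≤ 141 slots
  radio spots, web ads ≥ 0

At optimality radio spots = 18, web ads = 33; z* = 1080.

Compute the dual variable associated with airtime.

6

Both production and airtime are binding at x*.
From A_Bᵀ y = c: 2·y_production + 6·y_airtime = 38; 6·y_production + 1·y_airtime = 12.
This yields shadow prices y_production = 1, y_airtime = 6.
Shadow price of airtime = 6.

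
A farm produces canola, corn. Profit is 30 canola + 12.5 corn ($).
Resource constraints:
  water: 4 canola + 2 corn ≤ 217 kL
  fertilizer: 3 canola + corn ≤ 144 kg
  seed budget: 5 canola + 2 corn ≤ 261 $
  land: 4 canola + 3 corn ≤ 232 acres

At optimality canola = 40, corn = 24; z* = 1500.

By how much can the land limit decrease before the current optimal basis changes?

Binding constraints: fertilizer, land. The basis is B = [[3,1],[4,3]] with det 5.
Per unit decrease in land, x* moves by d = (0.2, -0.6).
The basis stays optimal until corn reaches 0; allowable decrease = 40 acres.

40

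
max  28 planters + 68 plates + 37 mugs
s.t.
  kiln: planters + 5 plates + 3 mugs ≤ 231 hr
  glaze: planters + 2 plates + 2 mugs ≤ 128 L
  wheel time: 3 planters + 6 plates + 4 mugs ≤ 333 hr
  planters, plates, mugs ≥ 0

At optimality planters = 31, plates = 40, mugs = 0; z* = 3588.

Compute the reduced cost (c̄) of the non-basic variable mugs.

Check each constraint at x*: kiln 231/231 (tight); glaze 111/128 (slack 17); wheel time 333/333 (tight).
Since glaze is not tight, its dual is 0.
Dual feasibility on the basic columns requires 1·y_kiln + 3·y_wheel time = 28, 5·y_kiln + 6·y_wheel time = 68.
Solving: y_kiln = 4, y_wheel time = 8.
Reduced cost of mugs: c₃ − yᵀa₃ = 37 − (4·3 + 8·4) = 37 − 44 = -7.

-7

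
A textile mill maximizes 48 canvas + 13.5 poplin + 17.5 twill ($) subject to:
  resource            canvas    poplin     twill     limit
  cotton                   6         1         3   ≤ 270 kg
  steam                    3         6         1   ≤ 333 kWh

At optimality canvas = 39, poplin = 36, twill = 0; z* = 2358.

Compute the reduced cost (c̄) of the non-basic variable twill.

-6

Check each constraint at x*: cotton 270/270 (tight); steam 333/333 (tight).
From A_Bᵀ y = c: 6·y_cotton + 3·y_steam = 48; 1·y_cotton + 6·y_steam = 13.5.
Solving: y_cotton = 7.5, y_steam = 1.
Reduced cost of twill: c₃ − yᵀa₃ = 17.5 − (7.5·3 + 1·1) = 17.5 − 23.5 = -6.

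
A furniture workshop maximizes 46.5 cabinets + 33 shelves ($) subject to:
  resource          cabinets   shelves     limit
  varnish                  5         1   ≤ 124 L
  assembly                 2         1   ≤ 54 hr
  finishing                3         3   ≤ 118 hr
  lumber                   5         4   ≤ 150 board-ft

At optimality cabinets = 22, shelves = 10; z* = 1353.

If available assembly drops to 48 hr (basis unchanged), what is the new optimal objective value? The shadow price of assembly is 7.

Δb = -6, so new z* = 1353 + (7)·(-6) = 1353 − 42 = 1311.

1311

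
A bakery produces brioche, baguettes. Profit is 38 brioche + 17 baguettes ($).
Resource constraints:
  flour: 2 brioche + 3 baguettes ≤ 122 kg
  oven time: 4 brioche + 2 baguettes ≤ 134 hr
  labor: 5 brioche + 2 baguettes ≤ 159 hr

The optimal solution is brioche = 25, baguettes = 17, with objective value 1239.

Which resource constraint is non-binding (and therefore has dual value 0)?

flour: 101/122 (slack 21)
oven time: 134/134 (binding)
labor: 159/159 (binding)
By complementary slackness, a constraint with positive slack has shadow price 0 → flour.

flour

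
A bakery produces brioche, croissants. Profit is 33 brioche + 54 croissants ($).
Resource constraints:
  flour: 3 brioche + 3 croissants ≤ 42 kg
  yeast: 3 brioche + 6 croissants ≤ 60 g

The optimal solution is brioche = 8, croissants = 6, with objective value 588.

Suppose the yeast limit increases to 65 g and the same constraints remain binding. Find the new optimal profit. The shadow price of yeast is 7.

623

Δb = 5, so new z* = 588 + (7)·(5) = 588 + 35 = 623.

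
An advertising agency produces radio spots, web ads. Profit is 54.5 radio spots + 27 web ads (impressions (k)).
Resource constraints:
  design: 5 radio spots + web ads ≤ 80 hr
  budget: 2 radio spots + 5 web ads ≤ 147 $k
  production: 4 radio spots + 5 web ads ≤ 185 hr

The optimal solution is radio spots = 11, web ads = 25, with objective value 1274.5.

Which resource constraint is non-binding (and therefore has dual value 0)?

production

design: 80/80 (binding)
budget: 147/147 (binding)
production: 169/185 (slack 16)
By complementary slackness, a constraint with positive slack has shadow price 0 → production.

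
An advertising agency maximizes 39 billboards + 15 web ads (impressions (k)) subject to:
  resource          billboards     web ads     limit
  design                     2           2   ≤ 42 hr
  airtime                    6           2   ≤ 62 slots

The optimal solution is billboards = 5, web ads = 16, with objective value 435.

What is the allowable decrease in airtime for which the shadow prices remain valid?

Binding constraints: design, airtime. The basis is B = [[2,2],[6,2]] with det -8.
Per unit decrease in airtime, x* moves by d = (-0.25, 0.25).
The basis stays optimal until billboards reaches 0; allowable decrease = 20 slots.

20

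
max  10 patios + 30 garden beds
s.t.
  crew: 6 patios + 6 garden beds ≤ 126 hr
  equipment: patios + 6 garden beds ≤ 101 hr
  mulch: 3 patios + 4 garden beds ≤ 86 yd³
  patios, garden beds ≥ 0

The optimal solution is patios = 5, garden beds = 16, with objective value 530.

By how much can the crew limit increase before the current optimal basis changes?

Binding constraints: crew, equipment. The basis is B = [[6,6],[1,6]] with det 30.
Per unit increase in crew, x* moves by d = (0.2, -0.0333).
The basis stays optimal until mulch becomes binding; allowable increase = 15 hr.

15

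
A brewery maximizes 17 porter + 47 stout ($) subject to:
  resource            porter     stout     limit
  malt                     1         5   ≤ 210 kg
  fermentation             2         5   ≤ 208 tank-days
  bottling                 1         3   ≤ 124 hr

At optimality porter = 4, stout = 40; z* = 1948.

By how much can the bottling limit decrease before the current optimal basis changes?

Binding constraints: fermentation, bottling. The basis is B = [[2,5],[1,3]] with det 1.
Per unit decrease in bottling, x* moves by d = (5, -2).
The basis stays optimal until stout reaches 0; allowable decrease = 20 hr.

20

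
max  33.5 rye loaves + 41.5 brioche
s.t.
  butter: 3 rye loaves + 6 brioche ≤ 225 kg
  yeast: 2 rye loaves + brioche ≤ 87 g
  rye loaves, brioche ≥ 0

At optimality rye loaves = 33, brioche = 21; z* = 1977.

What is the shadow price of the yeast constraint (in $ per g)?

Check each constraint at x*: butter 225/225 (tight); yeast 87/87 (tight).
From A_Bᵀ y = c: 3·y_butter + 2·y_yeast = 33.5; 6·y_butter + 1·y_yeast = 41.5.
This yields shadow prices y_butter = 5.5, y_yeast = 8.5.
Shadow price of yeast = 8.5.

8.5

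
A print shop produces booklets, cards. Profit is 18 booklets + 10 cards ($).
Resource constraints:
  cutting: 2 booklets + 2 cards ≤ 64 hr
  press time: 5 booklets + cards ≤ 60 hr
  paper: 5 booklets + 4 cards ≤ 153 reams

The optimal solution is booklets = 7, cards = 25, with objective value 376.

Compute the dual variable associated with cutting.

4

Check each constraint at x*: cutting 64/64 (tight); press time 60/60 (tight); paper 135/153 (slack 18).
Slack constraints have shadow price 0 (complementary slackness).
From A_Bᵀ y = c: 2·y_cutting + 5·y_press time = 18; 2·y_cutting + 1·y_press time = 10.
This yields shadow prices y_cutting = 4, y_press time = 2.
Shadow price of cutting = 4.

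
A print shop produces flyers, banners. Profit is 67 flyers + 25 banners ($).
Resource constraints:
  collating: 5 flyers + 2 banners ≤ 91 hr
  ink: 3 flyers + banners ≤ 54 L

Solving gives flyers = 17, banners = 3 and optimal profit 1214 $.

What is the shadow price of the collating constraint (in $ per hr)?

8

At the optimum: collating uses 91 of 91 (binding); ink uses 54 of 54 (binding).
The binding rows give the dual system: 5·y_collating + 3·y_ink = 67 and 2·y_collating + 1·y_ink = 25.
Solving: y_collating = 8, y_ink = 9.
Shadow price of collating = 8.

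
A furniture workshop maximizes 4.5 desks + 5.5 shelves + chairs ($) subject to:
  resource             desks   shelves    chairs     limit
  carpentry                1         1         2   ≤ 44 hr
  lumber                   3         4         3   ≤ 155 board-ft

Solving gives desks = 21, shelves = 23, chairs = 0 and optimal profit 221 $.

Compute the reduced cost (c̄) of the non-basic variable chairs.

Check each constraint at x*: carpentry 44/44 (tight); lumber 155/155 (tight).
The binding rows give the dual system: 1·y_carpentry + 3·y_lumber = 4.5 and 1·y_carpentry + 4·y_lumber = 5.5.
→ y_carpentry = 1.5 and y_lumber = 1.
Reduced cost of chairs: c₃ − yᵀa₃ = 1 − (1.5·2 + 1·3) = 1 − 6 = -5.

-5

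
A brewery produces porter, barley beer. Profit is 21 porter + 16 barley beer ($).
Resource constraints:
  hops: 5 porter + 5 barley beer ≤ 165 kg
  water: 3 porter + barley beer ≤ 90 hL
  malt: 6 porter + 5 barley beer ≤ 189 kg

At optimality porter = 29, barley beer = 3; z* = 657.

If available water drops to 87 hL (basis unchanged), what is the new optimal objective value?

Binding: water and malt. Non-binding: hops (5 unused).
Since hops is not tight, its dual is 0.
Dual feasibility on the basic columns requires 3·y_water + 6·y_malt = 21, 1·y_water + 5·y_malt = 16.
This yields shadow prices y_water = 1, y_malt = 3.
Δz = y_water·Δb = 1 × (-3) = -3, so new z* = 657 − 3 = 654.

654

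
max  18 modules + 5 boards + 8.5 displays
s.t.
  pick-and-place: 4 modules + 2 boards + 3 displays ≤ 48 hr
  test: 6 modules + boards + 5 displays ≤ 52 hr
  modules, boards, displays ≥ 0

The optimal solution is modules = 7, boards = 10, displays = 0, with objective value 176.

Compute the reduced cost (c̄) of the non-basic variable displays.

-6

At the optimum: pick-and-place uses 48 of 48 (binding); test uses 52 of 52 (binding).
Dual feasibility on the basic columns requires 4·y_pick-and-place + 6·y_test = 18, 2·y_pick-and-place + 1·y_test = 5.
This yields shadow prices y_pick-and-place = 1.5, y_test = 2.
Reduced cost of displays: c₃ − yᵀa₃ = 8.5 − (1.5·3 + 2·5) = 8.5 − 14.5 = -6.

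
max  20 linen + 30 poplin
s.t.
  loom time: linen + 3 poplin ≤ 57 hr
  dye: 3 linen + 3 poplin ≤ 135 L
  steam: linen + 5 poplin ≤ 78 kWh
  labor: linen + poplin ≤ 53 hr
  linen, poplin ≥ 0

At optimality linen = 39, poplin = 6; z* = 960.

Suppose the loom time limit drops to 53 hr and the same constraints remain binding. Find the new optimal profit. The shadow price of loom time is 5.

Δb = -4, so new z* = 960 + (5)·(-4) = 960 − 20 = 940.

940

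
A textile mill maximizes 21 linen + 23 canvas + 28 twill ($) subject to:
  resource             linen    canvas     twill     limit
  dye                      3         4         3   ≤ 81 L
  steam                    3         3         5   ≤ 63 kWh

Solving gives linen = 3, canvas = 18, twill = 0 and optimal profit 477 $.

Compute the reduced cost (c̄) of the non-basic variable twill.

At the optimum: dye uses 81 of 81 (binding); steam uses 63 of 63 (binding).
From A_Bᵀ y = c: 3·y_dye + 3·y_steam = 21; 4·y_dye + 3·y_steam = 23.
This yields shadow prices y_dye = 2, y_steam = 5.
Reduced cost of twill: c₃ − yᵀa₃ = 28 − (2·3 + 5·5) = 28 − 31 = -3.

-3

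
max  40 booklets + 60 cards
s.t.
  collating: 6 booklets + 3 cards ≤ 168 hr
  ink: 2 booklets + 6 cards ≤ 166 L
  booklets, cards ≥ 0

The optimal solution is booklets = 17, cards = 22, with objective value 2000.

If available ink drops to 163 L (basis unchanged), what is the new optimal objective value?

1976

Both collating and ink are binding at x*.
Dual feasibility on the basic columns requires 6·y_collating + 2·y_ink = 40, 3·y_collating + 6·y_ink = 60.
This yields shadow prices y_collating = 4, y_ink = 8.
Δz = y_ink·Δb = 8 × (-3) = -24, so new z* = 2000 − 24 = 1976.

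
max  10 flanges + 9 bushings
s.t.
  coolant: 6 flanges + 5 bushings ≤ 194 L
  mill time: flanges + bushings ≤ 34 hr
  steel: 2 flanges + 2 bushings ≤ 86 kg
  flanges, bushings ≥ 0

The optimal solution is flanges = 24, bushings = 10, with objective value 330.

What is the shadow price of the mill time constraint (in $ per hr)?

4

Check each constraint at x*: coolant 194/194 (tight); mill time 34/34 (tight); steel 68/86 (slack 18).
Since steel is not tight, its dual is 0.
The binding rows give the dual system: 6·y_coolant + 1·y_mill time = 10 and 5·y_coolant + 1·y_mill time = 9.
This yields shadow prices y_coolant = 1, y_mill time = 4.
Shadow price of mill time = 4.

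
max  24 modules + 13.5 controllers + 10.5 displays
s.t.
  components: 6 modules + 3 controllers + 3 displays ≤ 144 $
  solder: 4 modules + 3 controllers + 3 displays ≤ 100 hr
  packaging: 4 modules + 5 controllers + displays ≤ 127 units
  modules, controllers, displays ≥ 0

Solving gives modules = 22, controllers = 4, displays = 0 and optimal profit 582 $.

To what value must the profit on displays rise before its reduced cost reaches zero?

At the optimum: components uses 144 of 144 (binding); solder uses 100 of 100 (binding); packaging uses 108 of 127 (slack = 19).
By complementary slackness, y = 0 for the non-binding constraint.
From A_Bᵀ y = c: 6·y_components + 4·y_solder = 24; 3·y_components + 3·y_solder = 13.5.
Solving: y_components = 3, y_solder = 1.5.
displays enters the basis when its profit ≥ yᵀa₃ = 3·3 + 1.5·3 = 13.5.

13.5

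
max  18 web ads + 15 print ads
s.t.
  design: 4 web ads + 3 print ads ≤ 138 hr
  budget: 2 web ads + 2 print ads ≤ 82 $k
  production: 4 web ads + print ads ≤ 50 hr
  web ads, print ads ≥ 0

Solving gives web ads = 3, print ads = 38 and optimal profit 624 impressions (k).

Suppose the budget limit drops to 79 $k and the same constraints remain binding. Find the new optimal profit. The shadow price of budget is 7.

Δb = -3, so new z* = 624 + (7)·(-3) = 624 − 21 = 603.

603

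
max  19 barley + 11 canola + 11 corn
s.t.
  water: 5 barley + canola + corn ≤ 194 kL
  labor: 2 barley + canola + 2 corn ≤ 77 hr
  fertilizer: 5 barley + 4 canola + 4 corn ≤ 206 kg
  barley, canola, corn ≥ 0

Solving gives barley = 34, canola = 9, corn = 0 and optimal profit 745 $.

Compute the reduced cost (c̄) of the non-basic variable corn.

-7

Binding: labor and fertilizer. Non-binding: water (15 unused).
By complementary slackness, y = 0 for the non-binding constraint.
From A_Bᵀ y = c: 2·y_labor + 5·y_fertilizer = 19; 1·y_labor + 4·y_fertilizer = 11.
This yields shadow prices y_labor = 7, y_fertilizer = 1.
Reduced cost of corn: c₃ − yᵀa₃ = 11 − (7·2 + 1·4) = 11 − 18 = -7.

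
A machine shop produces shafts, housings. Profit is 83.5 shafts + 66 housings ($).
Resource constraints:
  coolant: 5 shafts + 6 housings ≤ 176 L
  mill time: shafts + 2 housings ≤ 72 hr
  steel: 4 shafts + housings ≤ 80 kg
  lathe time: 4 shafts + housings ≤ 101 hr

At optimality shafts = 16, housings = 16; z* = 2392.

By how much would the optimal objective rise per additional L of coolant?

Check each constraint at x*: coolant 176/176 (tight); mill time 48/72 (slack 24); steel 80/80 (tight); lathe time 80/101 (slack 21).
By complementary slackness, y = 0 for the non-binding constraints.
The binding rows give the dual system: 5·y_coolant + 4·y_steel = 83.5 and 6·y_coolant + 1·y_steel = 66.
→ y_coolant = 9.5 and y_steel = 9.
Shadow price of coolant = 9.5.

9.5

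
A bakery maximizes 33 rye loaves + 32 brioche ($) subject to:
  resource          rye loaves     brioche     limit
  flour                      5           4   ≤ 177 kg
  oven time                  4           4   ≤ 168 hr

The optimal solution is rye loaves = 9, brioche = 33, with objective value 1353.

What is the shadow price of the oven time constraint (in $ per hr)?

Check each constraint at x*: flour 177/177 (tight); oven time 168/168 (tight).
Dual feasibility on the basic columns requires 5·y_flour + 4·y_oven time = 33, 4·y_flour + 4·y_oven time = 32.
Solving: y_flour = 1, y_oven time = 7.
Shadow price of oven time = 7.

7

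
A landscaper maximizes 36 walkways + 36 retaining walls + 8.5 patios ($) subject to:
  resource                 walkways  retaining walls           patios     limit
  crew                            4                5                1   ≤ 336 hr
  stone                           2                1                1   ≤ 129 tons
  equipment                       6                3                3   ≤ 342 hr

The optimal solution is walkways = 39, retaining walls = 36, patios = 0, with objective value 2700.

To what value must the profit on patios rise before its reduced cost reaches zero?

12

Binding: crew and equipment. Non-binding: stone (15 unused).
Since stone is not tight, its dual is 0.
Dual feasibility on the basic columns requires 4·y_crew + 6·y_equipment = 36, 5·y_crew + 3·y_equipment = 36.
This yields shadow prices y_crew = 6, y_equipment = 2.
patios enters the basis when its profit ≥ yᵀa₃ = 6·1 + 2·3 = 12.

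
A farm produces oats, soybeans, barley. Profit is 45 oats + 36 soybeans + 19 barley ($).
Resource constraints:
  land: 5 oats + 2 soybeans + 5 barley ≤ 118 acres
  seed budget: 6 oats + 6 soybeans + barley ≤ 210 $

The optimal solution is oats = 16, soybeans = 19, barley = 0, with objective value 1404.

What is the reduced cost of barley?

At the optimum: land uses 118 of 118 (binding); seed budget uses 210 of 210 (binding).
The binding rows give the dual system: 5·y_land + 6·y_seed budget = 45 and 2·y_land + 6·y_seed budget = 36.
→ y_land = 3 and y_seed budget = 5.
Reduced cost of barley: c₃ − yᵀa₃ = 19 − (3·5 + 5·1) = 19 − 20 = -1.

-1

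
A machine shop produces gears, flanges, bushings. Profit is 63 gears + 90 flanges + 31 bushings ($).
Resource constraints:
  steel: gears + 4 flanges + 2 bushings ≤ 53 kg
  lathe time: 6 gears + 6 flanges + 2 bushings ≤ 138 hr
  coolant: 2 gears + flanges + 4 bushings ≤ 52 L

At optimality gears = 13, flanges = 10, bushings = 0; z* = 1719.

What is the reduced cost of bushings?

-5

At the optimum: steel uses 53 of 53 (binding); lathe time uses 138 of 138 (binding); coolant uses 36 of 52 (slack = 16).
Since coolant is not tight, its dual is 0.
The binding rows give the dual system: 1·y_steel + 6·y_lathe time = 63 and 4·y_steel + 6·y_lathe time = 90.
This yields shadow prices y_steel = 9, y_lathe time = 9.
Reduced cost of bushings: c₃ − yᵀa₃ = 31 − (9·2 + 9·2) = 31 − 36 = -5.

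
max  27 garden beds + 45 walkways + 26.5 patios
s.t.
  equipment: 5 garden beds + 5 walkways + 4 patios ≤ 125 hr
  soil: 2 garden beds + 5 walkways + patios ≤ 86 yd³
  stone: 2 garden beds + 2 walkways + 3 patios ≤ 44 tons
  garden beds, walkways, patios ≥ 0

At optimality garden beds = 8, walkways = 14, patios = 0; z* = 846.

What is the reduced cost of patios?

Binding: soil and stone. Non-binding: equipment (15 unused).
By complementary slackness, y = 0 for the non-binding constraint.
The binding rows give the dual system: 2·y_soil + 2·y_stone = 27 and 5·y_soil + 2·y_stone = 45.
→ y_soil = 6 and y_stone = 7.5.
Reduced cost of patios: c₃ − yᵀa₃ = 26.5 − (6·1 + 7.5·3) = 26.5 − 28.5 = -2.

-2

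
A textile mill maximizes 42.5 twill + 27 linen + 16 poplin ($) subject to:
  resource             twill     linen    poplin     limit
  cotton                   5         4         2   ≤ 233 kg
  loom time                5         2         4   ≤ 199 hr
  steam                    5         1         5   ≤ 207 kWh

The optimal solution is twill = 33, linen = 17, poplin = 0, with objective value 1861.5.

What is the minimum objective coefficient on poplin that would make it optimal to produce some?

24

Check each constraint at x*: cotton 233/233 (tight); loom time 199/199 (tight); steam 182/207 (slack 25).
Since steam is not tight, its dual is 0.
Dual feasibility on the basic columns requires 5·y_cotton + 5·y_loom time = 42.5, 4·y_cotton + 2·y_loom time = 27.
→ y_cotton = 5 and y_loom time = 3.5.
poplin enters the basis when its profit ≥ yᵀa₃ = 5·2 + 3.5·4 = 24.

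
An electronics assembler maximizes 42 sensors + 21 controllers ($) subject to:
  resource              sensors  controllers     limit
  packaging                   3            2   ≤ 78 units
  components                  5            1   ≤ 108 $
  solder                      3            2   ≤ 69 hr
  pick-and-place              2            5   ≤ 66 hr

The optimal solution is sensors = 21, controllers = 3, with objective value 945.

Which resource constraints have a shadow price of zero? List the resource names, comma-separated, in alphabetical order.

packaging: 69/78 (slack 9)
components: 108/108 (binding)
solder: 69/69 (binding)
pick-and-place: 57/66 (slack 9)
By complementary slackness, a constraint with positive slack has shadow price 0 → packaging, pick-and-place.

packaging, pick-and-place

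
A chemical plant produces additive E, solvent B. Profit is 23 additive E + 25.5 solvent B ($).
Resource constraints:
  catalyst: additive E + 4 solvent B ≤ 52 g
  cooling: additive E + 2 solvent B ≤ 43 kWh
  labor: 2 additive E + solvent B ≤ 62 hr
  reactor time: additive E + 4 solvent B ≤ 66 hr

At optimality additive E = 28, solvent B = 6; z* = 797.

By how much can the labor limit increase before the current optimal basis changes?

10.5

Binding constraints: catalyst, labor. The basis is B = [[1,4],[2,1]] with det -7.
Per unit increase in labor, x* moves by d = (0.5714, -0.1429).
The basis stays optimal until cooling becomes binding; allowable increase = 10.5 hr.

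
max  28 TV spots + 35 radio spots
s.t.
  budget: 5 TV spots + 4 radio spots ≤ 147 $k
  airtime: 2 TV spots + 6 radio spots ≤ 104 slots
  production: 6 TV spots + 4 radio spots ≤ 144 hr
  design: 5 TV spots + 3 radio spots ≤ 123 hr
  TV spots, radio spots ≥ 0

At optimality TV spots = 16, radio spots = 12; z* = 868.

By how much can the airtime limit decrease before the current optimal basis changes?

56

Binding constraints: airtime, production. The basis is B = [[2,6],[6,4]] with det -28.
Per unit decrease in airtime, x* moves by d = (0.1429, -0.2143).
The basis stays optimal until radio spots reaches 0; allowable decrease = 56 slots.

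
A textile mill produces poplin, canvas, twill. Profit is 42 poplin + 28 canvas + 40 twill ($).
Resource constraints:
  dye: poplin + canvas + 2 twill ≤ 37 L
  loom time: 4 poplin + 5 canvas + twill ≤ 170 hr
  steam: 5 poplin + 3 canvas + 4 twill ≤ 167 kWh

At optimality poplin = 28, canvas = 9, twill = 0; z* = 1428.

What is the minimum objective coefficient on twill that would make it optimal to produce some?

42

Binding: dye and steam. Non-binding: loom time (13 unused).
Since loom time is not tight, its dual is 0.
The binding rows give the dual system: 1·y_dye + 5·y_steam = 42 and 1·y_dye + 3·y_steam = 28.
This yields shadow prices y_dye = 7, y_steam = 7.
twill enters the basis when its profit ≥ yᵀa₃ = 7·2 + 7·4 = 42.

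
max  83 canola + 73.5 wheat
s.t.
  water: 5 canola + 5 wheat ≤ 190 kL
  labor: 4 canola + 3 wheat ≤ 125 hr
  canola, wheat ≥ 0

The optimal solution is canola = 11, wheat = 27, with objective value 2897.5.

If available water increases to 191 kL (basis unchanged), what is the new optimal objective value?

2906.5

At the optimum: water uses 190 of 190 (binding); labor uses 125 of 125 (binding).
Dual feasibility on the basic columns requires 5·y_water + 4·y_labor = 83, 5·y_water + 3·y_labor = 73.5.
→ y_water = 9 and y_labor = 9.5.
Δz = y_water·Δb = 9 × (1) = 9, so new z* = 2897.5 + 9 = 2906.5.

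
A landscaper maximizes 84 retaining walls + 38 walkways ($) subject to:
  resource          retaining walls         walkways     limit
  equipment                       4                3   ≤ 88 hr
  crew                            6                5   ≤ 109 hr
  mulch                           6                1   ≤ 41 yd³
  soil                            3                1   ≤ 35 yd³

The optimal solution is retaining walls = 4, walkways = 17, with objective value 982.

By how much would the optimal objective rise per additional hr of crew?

At the optimum: equipment uses 67 of 88 (slack = 21); crew uses 109 of 109 (binding); mulch uses 41 of 41 (binding); soil uses 29 of 35 (slack = 6).
By complementary slackness, y = 0 for the non-binding constraints.
From A_Bᵀ y = c: 6·y_crew + 6·y_mulch = 84; 5·y_crew + 1·y_mulch = 38.
Solving: y_crew = 6, y_mulch = 8.
Shadow price of crew = 6.

6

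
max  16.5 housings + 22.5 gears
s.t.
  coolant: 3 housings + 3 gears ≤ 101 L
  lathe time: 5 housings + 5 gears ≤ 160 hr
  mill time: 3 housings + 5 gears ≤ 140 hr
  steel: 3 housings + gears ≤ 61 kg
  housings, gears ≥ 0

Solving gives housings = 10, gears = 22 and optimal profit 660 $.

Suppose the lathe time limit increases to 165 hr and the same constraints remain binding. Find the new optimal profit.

667.5

At the optimum: coolant uses 96 of 101 (slack = 5); lathe time uses 160 of 160 (binding); mill time uses 140 of 140 (binding); steel uses 52 of 61 (slack = 9).
Since coolant, steel are not tight, their duals are 0.
Dual feasibility on the basic columns requires 5·y_lathe time + 3·y_mill time = 16.5, 5·y_lathe time + 5·y_mill time = 22.5.
→ y_lathe time = 1.5 and y_mill time = 3.
Δz = y_lathe time·Δb = 1.5 × (5) = 7.5, so new z* = 660 + 7.5 = 667.5.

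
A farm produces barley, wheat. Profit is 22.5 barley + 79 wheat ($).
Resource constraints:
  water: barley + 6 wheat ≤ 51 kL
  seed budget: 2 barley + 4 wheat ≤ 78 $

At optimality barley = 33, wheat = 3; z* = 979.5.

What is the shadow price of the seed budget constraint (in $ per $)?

7

Check each constraint at x*: water 51/51 (tight); seed budget 78/78 (tight).
Dual feasibility on the basic columns requires 1·y_water + 2·y_seed budget = 22.5, 6·y_water + 4·y_seed budget = 79.
This yields shadow prices y_water = 8.5, y_seed budget = 7.
Shadow price of seed budget = 7.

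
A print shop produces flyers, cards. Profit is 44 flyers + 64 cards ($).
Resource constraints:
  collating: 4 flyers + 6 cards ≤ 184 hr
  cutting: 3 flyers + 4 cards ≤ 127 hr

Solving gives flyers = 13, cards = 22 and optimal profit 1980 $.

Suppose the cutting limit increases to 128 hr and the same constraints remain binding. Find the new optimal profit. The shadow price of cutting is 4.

Δb = 1, so new z* = 1980 + (4)·(1) = 1980 + 4 = 1984.

1984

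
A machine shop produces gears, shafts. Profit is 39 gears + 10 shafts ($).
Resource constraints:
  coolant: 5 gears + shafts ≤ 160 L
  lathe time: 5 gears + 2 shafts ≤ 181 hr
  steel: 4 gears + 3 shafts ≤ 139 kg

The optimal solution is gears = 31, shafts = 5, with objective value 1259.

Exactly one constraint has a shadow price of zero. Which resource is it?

lathe time

coolant: 160/160 (binding)
lathe time: 165/181 (slack 16)
steel: 139/139 (binding)
By complementary slackness, a constraint with positive slack has shadow price 0 → lathe time.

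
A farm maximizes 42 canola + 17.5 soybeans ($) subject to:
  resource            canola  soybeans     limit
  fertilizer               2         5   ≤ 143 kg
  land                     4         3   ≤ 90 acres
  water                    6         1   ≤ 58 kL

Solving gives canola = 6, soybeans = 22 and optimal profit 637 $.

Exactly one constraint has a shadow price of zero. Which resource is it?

fertilizer

fertilizer: 122/143 (slack 21)
land: 90/90 (binding)
water: 58/58 (binding)
By complementary slackness, a constraint with positive slack has shadow price 0 → fertilizer.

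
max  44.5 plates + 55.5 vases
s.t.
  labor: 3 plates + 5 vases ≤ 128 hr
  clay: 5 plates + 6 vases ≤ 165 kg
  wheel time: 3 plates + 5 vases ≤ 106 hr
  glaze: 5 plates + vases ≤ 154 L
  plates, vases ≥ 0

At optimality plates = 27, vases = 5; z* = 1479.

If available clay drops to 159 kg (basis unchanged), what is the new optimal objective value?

Binding: clay and wheel time. Non-binding: labor (22 unused), glaze (14 unused).
Since labor, glaze are not tight, their duals are 0.
Dual feasibility on the basic columns requires 5·y_clay + 3·y_wheel time = 44.5, 6·y_clay + 5·y_wheel time = 55.5.
→ y_clay = 8 and y_wheel time = 1.5.
Δz = y_clay·Δb = 8 × (-6) = -48, so new z* = 1479 − 48 = 1431.

1431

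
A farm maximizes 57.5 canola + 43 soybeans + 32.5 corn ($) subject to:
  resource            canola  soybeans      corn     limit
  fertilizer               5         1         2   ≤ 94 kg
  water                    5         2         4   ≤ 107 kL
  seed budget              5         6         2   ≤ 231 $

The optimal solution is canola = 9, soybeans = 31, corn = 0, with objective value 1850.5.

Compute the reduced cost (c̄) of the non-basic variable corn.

-3.5

Binding: water and seed budget. Non-binding: fertilizer (18 unused).
By complementary slackness, y = 0 for the non-binding constraint.
Dual feasibility on the basic columns requires 5·y_water + 5·y_seed budget = 57.5, 2·y_water + 6·y_seed budget = 43.
Solving: y_water = 6.5, y_seed budget = 5.
Reduced cost of corn: c₃ − yᵀa₃ = 32.5 − (6.5·4 + 5·2) = 32.5 − 36 = -3.5.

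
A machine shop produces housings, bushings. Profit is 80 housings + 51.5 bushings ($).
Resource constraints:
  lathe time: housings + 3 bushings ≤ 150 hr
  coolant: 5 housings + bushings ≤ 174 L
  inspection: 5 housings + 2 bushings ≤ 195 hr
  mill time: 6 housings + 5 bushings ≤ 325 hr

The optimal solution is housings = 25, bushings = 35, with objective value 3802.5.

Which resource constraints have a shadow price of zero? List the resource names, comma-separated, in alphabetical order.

coolant, lathe time

lathe time: 130/150 (slack 20)
coolant: 160/174 (slack 14)
inspection: 195/195 (binding)
mill time: 325/325 (binding)
By complementary slackness, a constraint with positive slack has shadow price 0 → coolant, lathe time.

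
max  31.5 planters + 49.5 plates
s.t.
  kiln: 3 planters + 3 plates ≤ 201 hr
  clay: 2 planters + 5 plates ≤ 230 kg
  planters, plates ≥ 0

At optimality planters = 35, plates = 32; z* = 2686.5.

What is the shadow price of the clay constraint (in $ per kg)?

6

Both kiln and clay are binding at x*.
From A_Bᵀ y = c: 3·y_kiln + 2·y_clay = 31.5; 3·y_kiln + 5·y_clay = 49.5.
This yields shadow prices y_kiln = 6.5, y_clay = 6.
Shadow price of clay = 6.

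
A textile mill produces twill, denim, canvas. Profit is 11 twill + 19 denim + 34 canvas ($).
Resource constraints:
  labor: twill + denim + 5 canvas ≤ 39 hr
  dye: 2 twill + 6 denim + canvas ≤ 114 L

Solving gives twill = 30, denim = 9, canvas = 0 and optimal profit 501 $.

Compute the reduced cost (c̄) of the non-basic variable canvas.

-3

Both labor and dye are binding at x*.
From A_Bᵀ y = c: 1·y_labor + 2·y_dye = 11; 1·y_labor + 6·y_dye = 19.
→ y_labor = 7 and y_dye = 2.
Reduced cost of canvas: c₃ − yᵀa₃ = 34 − (7·5 + 2·1) = 34 − 37 = -3.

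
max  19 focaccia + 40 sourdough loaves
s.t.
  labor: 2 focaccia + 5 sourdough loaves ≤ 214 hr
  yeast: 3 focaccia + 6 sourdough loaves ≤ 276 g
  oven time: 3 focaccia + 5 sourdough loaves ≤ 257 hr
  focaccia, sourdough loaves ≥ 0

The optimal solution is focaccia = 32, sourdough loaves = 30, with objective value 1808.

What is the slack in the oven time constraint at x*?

11

oven time used = 3·32 + 5·30 = 246; slack = 257 − 246 = 11.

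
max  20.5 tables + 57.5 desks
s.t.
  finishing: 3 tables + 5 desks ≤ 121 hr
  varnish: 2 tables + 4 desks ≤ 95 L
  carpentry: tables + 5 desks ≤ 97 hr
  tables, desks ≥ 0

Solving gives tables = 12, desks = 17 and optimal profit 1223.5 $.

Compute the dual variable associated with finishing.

4.5

Binding: finishing and carpentry. Non-binding: varnish (3 unused).
Slack constraints have shadow price 0 (complementary slackness).
Dual feasibility on the basic columns requires 3·y_finishing + 1·y_carpentry = 20.5, 5·y_finishing + 5·y_carpentry = 57.5.
→ y_finishing = 4.5 and y_carpentry = 7.
Shadow price of finishing = 4.5.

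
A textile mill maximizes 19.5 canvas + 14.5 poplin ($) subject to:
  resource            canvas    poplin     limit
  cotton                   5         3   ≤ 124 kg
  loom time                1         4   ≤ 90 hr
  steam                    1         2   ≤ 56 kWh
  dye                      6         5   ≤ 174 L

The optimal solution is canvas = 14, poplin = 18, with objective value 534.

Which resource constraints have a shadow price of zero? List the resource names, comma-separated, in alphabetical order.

loom time, steam

cotton: 124/124 (binding)
loom time: 86/90 (slack 4)
steam: 50/56 (slack 6)
dye: 174/174 (binding)
By complementary slackness, a constraint with positive slack has shadow price 0 → loom time, steam.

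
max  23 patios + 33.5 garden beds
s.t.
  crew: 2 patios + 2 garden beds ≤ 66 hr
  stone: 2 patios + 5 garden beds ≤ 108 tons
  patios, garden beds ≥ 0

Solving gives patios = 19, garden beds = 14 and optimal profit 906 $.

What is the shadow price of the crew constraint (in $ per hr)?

8

Both crew and stone are binding at x*.
Dual feasibility on the basic columns requires 2·y_crew + 2·y_stone = 23, 2·y_crew + 5·y_stone = 33.5.
Solving: y_crew = 8, y_stone = 3.5.
Shadow price of crew = 8.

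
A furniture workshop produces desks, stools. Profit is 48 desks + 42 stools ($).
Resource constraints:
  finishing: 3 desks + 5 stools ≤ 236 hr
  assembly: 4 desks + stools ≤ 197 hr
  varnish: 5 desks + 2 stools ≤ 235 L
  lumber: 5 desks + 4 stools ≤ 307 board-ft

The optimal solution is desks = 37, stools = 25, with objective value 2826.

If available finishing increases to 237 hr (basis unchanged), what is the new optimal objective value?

2832

Binding: finishing and varnish. Non-binding: assembly (24 unused), lumber (22 unused).
By complementary slackness, y = 0 for the non-binding constraints.
Dual feasibility on the basic columns requires 3·y_finishing + 5·y_varnish = 48, 5·y_finishing + 2·y_varnish = 42.
Solving: y_finishing = 6, y_varnish = 6.
Δz = y_finishing·Δb = 6 × (1) = 6, so new z* = 2826 + 6 = 2832.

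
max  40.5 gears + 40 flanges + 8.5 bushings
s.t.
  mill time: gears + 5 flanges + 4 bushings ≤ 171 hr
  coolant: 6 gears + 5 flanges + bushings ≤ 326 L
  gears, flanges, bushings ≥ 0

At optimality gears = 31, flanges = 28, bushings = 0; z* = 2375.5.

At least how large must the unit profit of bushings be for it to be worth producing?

12.5

Check each constraint at x*: mill time 171/171 (tight); coolant 326/326 (tight).
From A_Bᵀ y = c: 1·y_mill time + 6·y_coolant = 40.5; 5·y_mill time + 5·y_coolant = 40.
Solving: y_mill time = 1.5, y_coolant = 6.5.
bushings enters the basis when its profit ≥ yᵀa₃ = 1.5·4 + 6.5·1 = 12.5.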